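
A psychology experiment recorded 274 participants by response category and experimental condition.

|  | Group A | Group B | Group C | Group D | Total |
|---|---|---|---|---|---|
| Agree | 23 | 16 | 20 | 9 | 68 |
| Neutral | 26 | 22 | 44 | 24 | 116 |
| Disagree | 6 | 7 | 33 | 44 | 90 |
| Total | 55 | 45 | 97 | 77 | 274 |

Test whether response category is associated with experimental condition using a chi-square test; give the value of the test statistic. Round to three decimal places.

43.817

Grand total N = 274.
Expected counts (row total × column total / N):
  Agree, Group A: 68×55/274 = 13.6496
  Agree, Group B: 68×45/274 = 11.1679
  Agree, Group C: 68×97/274 = 24.0730
  Agree, Group D: 68×77/274 = 19.1095
  Neutral, Group A: 116×55/274 = 23.2847
  Neutral, Group B: 116×45/274 = 19.0511
  Neutral, Group C: 116×97/274 = 41.0657
  Neutral, Group D: 116×77/274 = 32.5985
  Disagree, Group A: 90×55/274 = 18.0657
  Disagree, Group B: 90×45/274 = 14.7810
  Disagree, Group C: 90×97/274 = 31.8613
  Disagree, Group D: 90×77/274 = 25.2920
Contributions (O − E)²/E:
  (23 − 13.6496)²/13.6496 = 6.4053
  (16 − 11.1679)²/11.1679 = 2.0907
  (20 − 24.0730)²/24.0730 = 0.6891
  (9 − 19.1095)²/19.1095 = 5.3482
  (26 − 23.2847)²/23.2847 = 0.3166
  (22 − 19.0511)²/19.0511 = 0.4565
  (44 − 41.0657)²/41.0657 = 0.2097
  (24 − 32.5985)²/32.5985 = 2.2680
  (6 − 18.0657)²/18.0657 = 8.0584
  (7 − 14.7810)²/14.7810 = 4.0961
  (33 − 31.8613)²/31.8613 = 0.0407
  (44 − 25.2920)²/25.2920 = 13.8379
χ² = 6.4053 + 2.0907 + 0.6891 + 5.3482 + 0.3166 + 0.4565 + 0.2097 + 2.2680 + 8.0584 + 4.0961 + 0.0407 + 13.8379 = 43.817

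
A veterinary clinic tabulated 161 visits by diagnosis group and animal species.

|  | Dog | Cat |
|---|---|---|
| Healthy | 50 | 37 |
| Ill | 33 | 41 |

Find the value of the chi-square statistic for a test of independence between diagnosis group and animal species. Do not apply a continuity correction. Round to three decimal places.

Row totals: 87, 74. Column totals: 83, 78. Grand total N = 161.
Expected counts (row total × column total / N):
  Healthy, Dog: 87×83/161 = 44.8509
  Healthy, Cat: 87×78/161 = 42.1491
  Ill, Dog: 74×83/161 = 38.1491
  Ill, Cat: 74×78/161 = 35.8509
Contributions (O − E)²/E:
  (50 − 44.8509)²/44.8509 = 0.5911
  (37 − 42.1491)²/42.1491 = 0.6290
  (33 − 38.1491)²/38.1491 = 0.6950
  (41 − 35.8509)²/35.8509 = 0.7395
χ² = 0.5911 + 0.6290 + 0.6950 + 0.7395 = 2.655

2.655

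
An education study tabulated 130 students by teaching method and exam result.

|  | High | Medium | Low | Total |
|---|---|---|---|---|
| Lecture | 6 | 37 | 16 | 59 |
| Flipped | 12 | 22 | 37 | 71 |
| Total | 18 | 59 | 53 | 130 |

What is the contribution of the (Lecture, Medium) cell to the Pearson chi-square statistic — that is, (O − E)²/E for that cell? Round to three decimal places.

3.903

Row total (Lecture) = 59; column total (Medium) = 59; N = 130.
Expected count E = 59 × 59 / 130 = 26.7769.
Contribution = (O − E)²/E = (37 − 26.7769)² / 26.7769 = 3.903.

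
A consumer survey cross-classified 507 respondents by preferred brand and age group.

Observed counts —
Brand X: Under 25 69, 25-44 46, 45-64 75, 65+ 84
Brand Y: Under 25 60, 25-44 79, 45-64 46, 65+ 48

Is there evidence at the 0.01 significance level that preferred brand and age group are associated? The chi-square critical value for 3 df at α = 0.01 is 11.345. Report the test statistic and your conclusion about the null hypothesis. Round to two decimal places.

Row totals: 274, 233. Column totals: 129, 125, 121, 132. Grand total N = 507.
Expected counts (row total × column total / N):
  Brand X, Under 25: 274×129/507 = 69.716
  Brand X, 25-44: 274×125/507 = 67.554
  Brand X, 45-64: 274×121/507 = 65.393
  Brand X, 65+: 274×132/507 = 71.337
  Brand Y, Under 25: 233×129/507 = 59.284
  Brand Y, 25-44: 233×125/507 = 57.446
  Brand Y, 45-64: 233×121/507 = 55.607
  Brand Y, 65+: 233×132/507 = 60.663
Contributions (O − E)²/E:
  (69 − 69.716)²/69.716 = 0.0074
  (46 − 67.554)²/67.554 = 6.8771
  (75 − 65.393)²/65.393 = 1.4114
  (84 − 71.337)²/71.337 = 2.2478
  (60 − 59.284)²/59.284 = 0.0086
  (79 − 57.446)²/57.446 = 8.0872
  (46 − 55.607)²/55.607 = 1.6598
  (48 − 60.663)²/60.663 = 2.6433
χ² = 0.0074 + 6.8771 + 1.4114 + 2.2478 + 0.0086 + 8.0872 + 1.6598 + 2.6433 = 22.94
df = (2−1)(4−1) = 3. Since 22.94 > 11.345, reject the null hypothesis of independence at α = 0.01.

22.94; reject H₀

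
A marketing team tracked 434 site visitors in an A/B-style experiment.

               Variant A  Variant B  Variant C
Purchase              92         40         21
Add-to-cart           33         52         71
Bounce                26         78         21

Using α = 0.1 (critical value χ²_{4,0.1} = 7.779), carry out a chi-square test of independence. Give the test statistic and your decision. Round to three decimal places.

104.542; reject H₀

Row totals: 153, 156, 125. Column totals: 151, 170, 113. Grand total N = 434.
Expected counts (row total × column total / N):
  Purchase, Variant A: 153×151/434 = 53.2327
  Purchase, Variant B: 153×170/434 = 59.9309
  Purchase, Variant C: 153×113/434 = 39.8364
  Add-to-cart, Variant A: 156×151/434 = 54.2765
  Add-to-cart, Variant B: 156×170/434 = 61.1060
  Add-to-cart, Variant C: 156×113/434 = 40.6175
  Bounce, Variant A: 125×151/434 = 43.4908
  Bounce, Variant B: 125×170/434 = 48.9631
  Bounce, Variant C: 125×113/434 = 32.5461
Contributions (O − E)²/E:
  (92 − 53.2327)²/53.2327 = 28.2327
  (40 − 59.9309)²/59.9309 = 6.6283
  (21 − 39.8364)²/39.8364 = 8.9067
  (33 − 54.2765)²/54.2765 = 8.3404
  (52 − 61.1060)²/61.1060 = 1.3570
  (71 − 40.6175)²/40.6175 = 22.7266
  (26 − 43.4908)²/43.4908 = 7.0343
  (78 − 48.9631)²/48.9631 = 17.2199
  (21 − 32.5461)²/32.5461 = 4.0961
χ² = 28.2327 + 6.6283 + 8.9067 + 8.3404 + 1.3570 + 22.7266 + 7.0343 + 17.2199 + 4.0961 = 104.542
df = (3−1)(3−1) = 4. Since 104.542 > 7.779, reject the null hypothesis of independence at α = 0.1.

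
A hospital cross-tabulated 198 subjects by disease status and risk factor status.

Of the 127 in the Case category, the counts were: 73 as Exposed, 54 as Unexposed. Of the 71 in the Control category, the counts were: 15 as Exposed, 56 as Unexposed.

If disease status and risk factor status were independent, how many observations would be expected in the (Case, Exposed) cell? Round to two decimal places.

56.44

Row total (Case) = 127; column total (Exposed) = 88; grand total N = 198.
Expected count = (row total × column total) / N = 127 × 88 / 198 = 56.44.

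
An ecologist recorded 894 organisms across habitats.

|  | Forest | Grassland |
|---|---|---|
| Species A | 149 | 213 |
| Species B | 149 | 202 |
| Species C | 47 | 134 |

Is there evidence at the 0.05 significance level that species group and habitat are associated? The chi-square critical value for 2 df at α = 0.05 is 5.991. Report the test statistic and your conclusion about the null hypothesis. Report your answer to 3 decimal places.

Row totals: 362, 351, 181. Column totals: 345, 549. Grand total N = 894.
Expected counts (row total × column total / N):
  Species A, Forest: 362×345/894 = 139.6980
  Species A, Grassland: 362×549/894 = 222.3020
  Species B, Forest: 351×345/894 = 135.4530
  Species B, Grassland: 351×549/894 = 215.5470
  Species C, Forest: 181×345/894 = 69.8490
  Species C, Grassland: 181×549/894 = 111.1510
Contributions (O − E)²/E:
  (149 − 139.6980)²/139.6980 = 0.6194
  (213 − 222.3020)²/222.3020 = 0.3892
  (149 − 135.4530)²/135.4530 = 1.3549
  (202 − 215.5470)²/215.5470 = 0.8514
  (47 − 69.8490)²/69.8490 = 7.4744
  (134 − 111.1510)²/111.1510 = 4.6970
χ² = 0.6194 + 0.3892 + 1.3549 + 0.8514 + 7.4744 + 4.6970 = 15.386
df = (3−1)(2−1) = 2. Since 15.386 > 5.991, reject the null hypothesis of independence at α = 0.05.

15.386; reject H₀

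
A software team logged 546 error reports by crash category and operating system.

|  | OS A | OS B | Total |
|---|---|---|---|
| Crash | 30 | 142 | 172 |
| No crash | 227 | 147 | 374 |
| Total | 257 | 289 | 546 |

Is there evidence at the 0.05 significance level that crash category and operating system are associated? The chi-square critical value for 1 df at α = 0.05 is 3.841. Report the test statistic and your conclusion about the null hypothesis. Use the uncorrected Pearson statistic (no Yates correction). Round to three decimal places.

88.471; reject H₀

Grand total N = 546.
Expected counts (row total × column total / N):
  Crash, OS A: 172×257/546 = 80.9597
  Crash, OS B: 172×289/546 = 91.0403
  No crash, OS A: 374×257/546 = 176.0403
  No crash, OS B: 374×289/546 = 197.9597
Contributions (O − E)²/E:
  (30 − 80.9597)²/80.9597 = 32.0763
  (142 − 91.0403)²/91.0403 = 28.5246
  (227 − 176.0403)²/176.0403 = 14.7517
  (147 − 197.9597)²/197.9597 = 13.1183
χ² = 32.0763 + 28.5246 + 14.7517 + 13.1183 = 88.471
df = (2−1)(2−1) = 1. Since 88.471 > 3.841, reject the null hypothesis of independence at α = 0.05.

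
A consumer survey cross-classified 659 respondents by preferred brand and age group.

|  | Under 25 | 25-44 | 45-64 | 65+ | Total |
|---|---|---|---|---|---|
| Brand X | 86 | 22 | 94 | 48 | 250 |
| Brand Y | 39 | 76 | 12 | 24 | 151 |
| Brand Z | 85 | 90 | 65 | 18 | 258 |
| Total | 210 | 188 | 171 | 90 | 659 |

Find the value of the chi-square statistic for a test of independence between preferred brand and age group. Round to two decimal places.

111.85

Grand total N = 659.
Expected counts (row total × column total / N):
  Brand X, Under 25: 250×210/659 = 79.666
  Brand X, 25-44: 250×188/659 = 71.320
  Brand X, 45-64: 250×171/659 = 64.871
  Brand X, 65+: 250×90/659 = 34.143
  Brand Y, Under 25: 151×210/659 = 48.118
  Brand Y, 25-44: 151×188/659 = 43.077
  Brand Y, 45-64: 151×171/659 = 39.182
  Brand Y, 65+: 151×90/659 = 20.622
  Brand Z, Under 25: 258×210/659 = 82.215
  Brand Z, 25-44: 258×188/659 = 73.602
  Brand Z, 45-64: 258×171/659 = 66.947
  Brand Z, 65+: 258×90/659 = 35.235
Contributions (O − E)²/E:
  (86 − 79.666)²/79.666 = 0.5036
  (22 − 71.320)²/71.320 = 34.1063
  (94 − 64.871)²/64.871 = 13.0798
  (48 − 34.143)²/34.143 = 5.6239
  (39 − 48.118)²/48.118 = 1.7278
  (76 − 43.077)²/43.077 = 25.1625
  (12 − 39.182)²/39.182 = 18.8572
  (24 − 20.622)²/20.622 = 0.5533
  (85 − 82.215)²/82.215 = 0.0943
  (90 − 73.602)²/73.602 = 3.6534
  (65 − 66.947)²/66.947 = 0.0566
  (18 − 35.235)²/35.235 = 8.4304
χ² = 0.5036 + 34.1063 + 13.0798 + 5.6239 + 1.7278 + 25.1625 + 18.8572 + 0.5533 + 0.0943 + 3.6534 + 0.0566 + 8.4304 = 111.85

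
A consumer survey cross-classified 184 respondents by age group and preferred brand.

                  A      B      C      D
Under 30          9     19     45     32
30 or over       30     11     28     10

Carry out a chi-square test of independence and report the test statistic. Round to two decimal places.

25.76

Row totals: 105, 79. Column totals: 39, 30, 73, 42. Grand total N = 184.
Expected counts (row total × column total / N):
  Under 30, A: 105×39/184 = 22.255
  Under 30, B: 105×30/184 = 17.120
  Under 30, C: 105×73/184 = 41.658
  Under 30, D: 105×42/184 = 23.967
  30 or over, A: 79×39/184 = 16.745
  30 or over, B: 79×30/184 = 12.880
  30 or over, C: 79×73/184 = 31.342
  30 or over, D: 79×42/184 = 18.033
Contributions (O − E)²/E:
  (9 − 22.255)²/22.255 = 7.8946
  (19 − 17.120)²/17.120 = 0.2064
  (45 − 41.658)²/41.658 = 0.2681
  (32 − 23.967)²/23.967 = 2.6924
  (30 − 16.745)²/16.745 = 10.4924
  (11 − 12.880)²/12.880 = 0.2744
  (28 − 31.342)²/31.342 = 0.3564
  (10 − 18.033)²/18.033 = 3.5784
χ² = 7.8946 + 0.2064 + 0.2681 + 2.6924 + 10.4924 + 0.2744 + 0.3564 + 3.5784 = 25.76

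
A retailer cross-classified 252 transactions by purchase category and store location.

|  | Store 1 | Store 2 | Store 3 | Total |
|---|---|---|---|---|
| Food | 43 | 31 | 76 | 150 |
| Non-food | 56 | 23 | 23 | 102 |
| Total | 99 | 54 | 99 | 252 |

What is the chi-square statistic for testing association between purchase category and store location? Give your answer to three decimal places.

Grand total N = 252.
Expected counts (row total × column total / N):
  Food, Store 1: 150×99/252 = 58.9286
  Food, Store 2: 150×54/252 = 32.1429
  Food, Store 3: 150×99/252 = 58.9286
  Non-food, Store 1: 102×99/252 = 40.0714
  Non-food, Store 2: 102×54/252 = 21.8571
  Non-food, Store 3: 102×99/252 = 40.0714
Contributions (O − E)²/E:
  (43 − 58.9286)²/58.9286 = 4.3056
  (31 − 32.1429)²/32.1429 = 0.0406
  (76 − 58.9286)²/58.9286 = 4.9455
  (56 − 40.0714)²/40.0714 = 6.3317
  (23 − 21.8571)²/21.8571 = 0.0598
  (23 − 40.0714)²/40.0714 = 7.2728
χ² = 4.3056 + 0.0406 + 4.9455 + 6.3317 + 0.0598 + 7.2728 = 22.956

22.956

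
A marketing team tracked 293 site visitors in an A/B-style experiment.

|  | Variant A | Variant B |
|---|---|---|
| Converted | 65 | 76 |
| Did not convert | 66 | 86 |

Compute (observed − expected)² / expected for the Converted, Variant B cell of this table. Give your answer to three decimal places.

0.049

Row total (Converted) = 141; column total (Variant B) = 162; N = 293.
Expected count E = 141 × 162 / 293 = 77.9590.
Contribution = (O − E)²/E = (76 − 77.9590)² / 77.9590 = 0.049.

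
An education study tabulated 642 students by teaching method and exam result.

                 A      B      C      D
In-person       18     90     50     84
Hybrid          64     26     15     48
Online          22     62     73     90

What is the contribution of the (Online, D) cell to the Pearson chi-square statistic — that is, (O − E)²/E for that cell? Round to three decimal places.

Row total (Online) = 247; column total (D) = 222; N = 642.
Expected count E = 247 × 222 / 642 = 85.4112.
Contribution = (O − E)²/E = (90 − 85.4112)² / 85.4112 = 0.247.

0.247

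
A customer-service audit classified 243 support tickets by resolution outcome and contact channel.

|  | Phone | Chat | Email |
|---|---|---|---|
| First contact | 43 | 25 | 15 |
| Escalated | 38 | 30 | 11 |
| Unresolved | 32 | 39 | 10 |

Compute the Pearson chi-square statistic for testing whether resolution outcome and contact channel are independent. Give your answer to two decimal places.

5.83

Row totals: 83, 79, 81. Column totals: 113, 94, 36. Grand total N = 243.
Expected counts (row total × column total / N):
  First contact, Phone: 83×113/243 = 38.597
  First contact, Chat: 83×94/243 = 32.107
  First contact, Email: 83×36/243 = 12.296
  Escalated, Phone: 79×113/243 = 36.737
  Escalated, Chat: 79×94/243 = 30.560
  Escalated, Email: 79×36/243 = 11.704
  Unresolved, Phone: 81×113/243 = 37.667
  Unresolved, Chat: 81×94/243 = 31.333
  Unresolved, Email: 81×36/243 = 12.000
Contributions (O − E)²/E:
  (43 − 38.597)²/38.597 = 0.5023
  (25 − 32.107)²/32.107 = 1.5732
  (15 − 12.296)²/12.296 = 0.5946
  (38 − 36.737)²/36.737 = 0.0434
  (30 − 30.560)²/30.560 = 0.0103
  (11 − 11.704)²/11.704 = 0.0423
  (32 − 37.667)²/37.667 = 0.8526
  (39 − 31.333)²/31.333 = 1.8761
  (10 − 12.000)²/12.000 = 0.3333
χ² = 0.5023 + 1.5732 + 0.5946 + 0.0434 + 0.0103 + 0.0423 + 0.8526 + 1.8761 + 0.3333 = 5.83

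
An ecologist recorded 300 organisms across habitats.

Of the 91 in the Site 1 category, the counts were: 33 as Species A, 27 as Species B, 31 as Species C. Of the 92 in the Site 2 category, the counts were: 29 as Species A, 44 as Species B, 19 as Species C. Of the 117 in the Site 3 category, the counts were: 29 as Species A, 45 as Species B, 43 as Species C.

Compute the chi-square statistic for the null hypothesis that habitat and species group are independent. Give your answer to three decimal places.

Row totals: 91, 92, 117. Column totals: 91, 116, 93. Grand total N = 300.
Expected counts (row total × column total / N):
  Site 1, Species A: 91×91/300 = 27.6033
  Site 1, Species B: 91×116/300 = 35.1867
  Site 1, Species C: 91×93/300 = 28.2100
  Site 2, Species A: 92×91/300 = 27.9067
  Site 2, Species B: 92×116/300 = 35.5733
  Site 2, Species C: 92×93/300 = 28.5200
  Site 3, Species A: 117×91/300 = 35.4900
  Site 3, Species B: 117×116/300 = 45.2400
  Site 3, Species C: 117×93/300 = 36.2700
Contributions (O − E)²/E:
  (33 − 27.6033)²/27.6033 = 1.0551
  (27 − 35.1867)²/35.1867 = 1.9048
  (31 − 28.2100)²/28.2100 = 0.2759
  (29 − 27.9067)²/27.9067 = 0.0428
  (44 − 35.5733)²/35.5733 = 1.9961
  (19 − 28.5200)²/28.5200 = 3.1778
  (29 − 35.4900)²/35.4900 = 1.1868
  (45 − 45.2400)²/45.2400 = 0.0013
  (43 − 36.2700)²/36.2700 = 1.2488
χ² = 1.0551 + 1.9048 + 0.2759 + 0.0428 + 1.9961 + 3.1778 + 1.1868 + 0.0013 + 1.2488 = 10.889

10.889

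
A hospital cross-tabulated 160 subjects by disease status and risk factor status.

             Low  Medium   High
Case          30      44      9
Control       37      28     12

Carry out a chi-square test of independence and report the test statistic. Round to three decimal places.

Row totals: 83, 77. Column totals: 67, 72, 21. Grand total N = 160.
Expected counts (row total × column total / N):
  Case, Low: 83×67/160 = 34.7563
  Case, Medium: 83×72/160 = 37.3500
  Case, High: 83×21/160 = 10.8938
  Control, Low: 77×67/160 = 32.2437
  Control, Medium: 77×72/160 = 34.6500
  Control, High: 77×21/160 = 10.1062
Contributions (O − E)²/E:
  (30 − 34.7563)²/34.7563 = 0.6509
  (44 − 37.3500)²/37.3500 = 1.1840
  (9 − 10.8938)²/10.8938 = 0.3292
  (37 − 32.2437)²/32.2437 = 0.7016
  (28 − 34.6500)²/34.6500 = 1.2763
  (12 − 10.1062)²/10.1062 = 0.3549
χ² = 0.6509 + 1.1840 + 0.3292 + 0.7016 + 1.2763 + 0.3549 = 4.497

4.497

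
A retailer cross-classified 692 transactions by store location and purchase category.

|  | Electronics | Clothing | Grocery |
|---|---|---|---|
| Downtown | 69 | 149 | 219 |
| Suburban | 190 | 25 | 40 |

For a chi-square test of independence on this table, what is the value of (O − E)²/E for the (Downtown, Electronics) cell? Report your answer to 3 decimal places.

54.668

Row total (Downtown) = 437; column total (Electronics) = 259; N = 692.
Expected count E = 437 × 259 / 692 = 163.5592.
Contribution = (O − E)²/E = (69 − 163.5592)² / 163.5592 = 54.668.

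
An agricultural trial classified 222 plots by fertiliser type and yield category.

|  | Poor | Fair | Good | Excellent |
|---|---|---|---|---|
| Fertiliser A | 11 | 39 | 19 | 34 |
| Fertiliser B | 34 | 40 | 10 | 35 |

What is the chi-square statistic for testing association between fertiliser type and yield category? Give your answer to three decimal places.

13.493

Row totals: 103, 119. Column totals: 45, 79, 29, 69. Grand total N = 222.
Expected counts (row total × column total / N):
  Fertiliser A, Poor: 103×45/222 = 20.8784
  Fertiliser A, Fair: 103×79/222 = 36.6532
  Fertiliser A, Good: 103×29/222 = 13.4550
  Fertiliser A, Excellent: 103×69/222 = 32.0135
  Fertiliser B, Poor: 119×45/222 = 24.1216
  Fertiliser B, Fair: 119×79/222 = 42.3468
  Fertiliser B, Good: 119×29/222 = 15.5450
  Fertiliser B, Excellent: 119×69/222 = 36.9865
Contributions (O − E)²/E:
  (11 − 20.8784)²/20.8784 = 4.6739
  (39 − 36.6532)²/36.6532 = 0.1503
  (19 − 13.4550)²/13.4550 = 2.2852
  (34 − 32.0135)²/32.0135 = 0.1233
  (34 − 24.1216)²/24.1216 = 4.0455
  (40 − 42.3468)²/42.3468 = 0.1301
  (10 − 15.5450)²/15.5450 = 1.9779
  (35 − 36.9865)²/36.9865 = 0.1067
χ² = 4.6739 + 0.1503 + 2.2852 + 0.1233 + 4.0455 + 0.1301 + 1.9779 + 0.1067 = 13.493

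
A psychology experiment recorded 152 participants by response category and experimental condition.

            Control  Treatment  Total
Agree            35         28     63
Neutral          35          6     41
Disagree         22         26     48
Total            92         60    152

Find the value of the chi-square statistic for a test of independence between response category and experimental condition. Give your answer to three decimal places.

15.577

Grand total N = 152.
Expected counts (row total × column total / N):
  Agree, Control: 63×92/152 = 38.1316
  Agree, Treatment: 63×60/152 = 24.8684
  Neutral, Control: 41×92/152 = 24.8158
  Neutral, Treatment: 41×60/152 = 16.1842
  Disagree, Control: 48×92/152 = 29.0526
  Disagree, Treatment: 48×60/152 = 18.9474
Contributions (O − E)²/E:
  (35 − 38.1316)²/38.1316 = 0.2572
  (28 − 24.8684)²/24.8684 = 0.3944
  (35 − 24.8158)²/24.8158 = 4.1795
  (6 − 16.1842)²/16.1842 = 6.4086
  (22 − 29.0526)²/29.0526 = 1.7120
  (26 − 18.9474)²/18.9474 = 2.6251
χ² = 0.2572 + 0.3944 + 4.1795 + 6.4086 + 1.7120 + 2.6251 = 15.577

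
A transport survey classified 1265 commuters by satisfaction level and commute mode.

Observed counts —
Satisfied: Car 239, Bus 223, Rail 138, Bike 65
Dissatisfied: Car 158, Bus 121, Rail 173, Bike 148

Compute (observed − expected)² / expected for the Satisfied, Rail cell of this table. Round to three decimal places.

3.974

Row total (Satisfied) = 665; column total (Rail) = 311; N = 1265.
Expected count E = 665 × 311 / 1265 = 163.4901.
Contribution = (O − E)²/E = (138 − 163.4901)² / 163.4901 = 3.974.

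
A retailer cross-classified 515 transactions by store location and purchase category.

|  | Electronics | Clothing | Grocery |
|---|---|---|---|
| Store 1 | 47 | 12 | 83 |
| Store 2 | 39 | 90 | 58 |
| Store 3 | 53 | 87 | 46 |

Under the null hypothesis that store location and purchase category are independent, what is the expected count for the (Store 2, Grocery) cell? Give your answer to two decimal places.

Row total (Store 2) = 187; column total (Grocery) = 187; grand total N = 515.
Expected count = (row total × column total) / N = 187 × 187 / 515 = 67.90.

67.90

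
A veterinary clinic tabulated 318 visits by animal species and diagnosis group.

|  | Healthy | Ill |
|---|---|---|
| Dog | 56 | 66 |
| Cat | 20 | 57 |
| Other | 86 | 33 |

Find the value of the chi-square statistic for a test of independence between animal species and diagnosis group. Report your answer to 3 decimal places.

42.106

Row totals: 122, 77, 119. Column totals: 162, 156. Grand total N = 318.
Expected counts (row total × column total / N):
  Dog, Healthy: 122×162/318 = 62.1509
  Dog, Ill: 122×156/318 = 59.8491
  Cat, Healthy: 77×162/318 = 39.2264
  Cat, Ill: 77×156/318 = 37.7736
  Other, Healthy: 119×162/318 = 60.6226
  Other, Ill: 119×156/318 = 58.3774
Contributions (O − E)²/E:
  (56 − 62.1509)²/62.1509 = 0.6087
  (66 − 59.8491)²/59.8491 = 0.6321
  (20 − 39.2264)²/39.2264 = 9.4236
  (57 − 37.7736)²/37.7736 = 9.7861
  (86 − 60.6226)²/60.6226 = 10.6233
  (33 − 58.3774)²/58.3774 = 11.0319
χ² = 0.6087 + 0.6321 + 9.4236 + 9.7861 + 10.6233 + 11.0319 = 42.106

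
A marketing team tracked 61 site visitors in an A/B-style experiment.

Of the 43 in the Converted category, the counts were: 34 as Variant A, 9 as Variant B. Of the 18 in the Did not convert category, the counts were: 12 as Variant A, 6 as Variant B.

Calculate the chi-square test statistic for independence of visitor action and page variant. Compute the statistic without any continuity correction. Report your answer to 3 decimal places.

1.053

Row totals: 43, 18. Column totals: 46, 15. Grand total N = 61.
Expected counts (row total × column total / N):
  Converted, Variant A: 43×46/61 = 32.4262
  Converted, Variant B: 43×15/61 = 10.5738
  Did not convert, Variant A: 18×46/61 = 13.5738
  Did not convert, Variant B: 18×15/61 = 4.4262
Contributions (O − E)²/E:
  (34 − 32.4262)²/32.4262 = 0.0764
  (9 − 10.5738)²/10.5738 = 0.2342
  (12 − 13.5738)²/13.5738 = 0.1825
  (6 − 4.4262)²/4.4262 = 0.5596
χ² = 0.0764 + 0.2342 + 0.1825 + 0.5596 = 1.053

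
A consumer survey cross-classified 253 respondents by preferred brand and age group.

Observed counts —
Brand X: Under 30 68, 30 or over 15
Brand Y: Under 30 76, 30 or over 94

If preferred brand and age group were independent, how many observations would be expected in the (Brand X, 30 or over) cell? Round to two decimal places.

35.76

Row total (Brand X) = 83; column total (30 or over) = 109; grand total N = 253.
Expected count = (row total × column total) / N = 83 × 109 / 253 = 35.76.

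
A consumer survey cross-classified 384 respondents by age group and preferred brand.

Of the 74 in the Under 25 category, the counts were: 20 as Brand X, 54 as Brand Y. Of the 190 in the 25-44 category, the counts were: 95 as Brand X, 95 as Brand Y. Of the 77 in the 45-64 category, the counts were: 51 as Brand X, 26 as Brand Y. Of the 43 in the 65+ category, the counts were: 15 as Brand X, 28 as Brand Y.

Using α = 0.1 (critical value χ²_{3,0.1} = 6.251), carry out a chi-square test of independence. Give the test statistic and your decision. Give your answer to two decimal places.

26.50; reject H₀

Row totals: 74, 190, 77, 43. Column totals: 181, 203. Grand total N = 384.
Expected counts (row total × column total / N):
  Under 25, Brand X: 74×181/384 = 34.880
  Under 25, Brand Y: 74×203/384 = 39.120
  25-44, Brand X: 190×181/384 = 89.557
  25-44, Brand Y: 190×203/384 = 100.443
  45-64, Brand X: 77×181/384 = 36.294
  45-64, Brand Y: 77×203/384 = 40.706
  65+, Brand X: 43×181/384 = 20.268
  65+, Brand Y: 43×203/384 = 22.732
Contributions (O − E)²/E:
  (20 − 34.880)²/34.880 = 6.3479
  (54 − 39.120)²/39.120 = 5.6599
  (95 − 89.557)²/89.557 = 0.3308
  (95 − 100.443)²/100.443 = 0.2950
  (51 − 36.294)²/36.294 = 5.9587
  (26 − 40.706)²/40.706 = 5.3129
  (15 − 20.268)²/20.268 = 1.3692
  (28 − 22.732)²/22.732 = 1.2208
χ² = 6.3479 + 5.6599 + 0.3308 + 0.2950 + 5.9587 + 5.3129 + 1.3692 + 1.2208 = 26.50
df = (4−1)(2−1) = 3. Since 26.50 > 6.251, reject the null hypothesis of independence at α = 0.1.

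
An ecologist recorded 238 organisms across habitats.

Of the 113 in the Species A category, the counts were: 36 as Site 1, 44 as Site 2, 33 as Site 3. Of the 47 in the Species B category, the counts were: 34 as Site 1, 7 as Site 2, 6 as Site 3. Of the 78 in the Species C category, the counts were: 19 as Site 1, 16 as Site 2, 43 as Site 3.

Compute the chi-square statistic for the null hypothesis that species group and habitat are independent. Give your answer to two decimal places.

Row totals: 113, 47, 78. Column totals: 89, 67, 82. Grand total N = 238.
Expected counts (row total × column total / N):
  Species A, Site 1: 113×89/238 = 42.256
  Species A, Site 2: 113×67/238 = 31.811
  Species A, Site 3: 113×82/238 = 38.933
  Species B, Site 1: 47×89/238 = 17.576
  Species B, Site 2: 47×67/238 = 13.231
  Species B, Site 3: 47×82/238 = 16.193
  Species C, Site 1: 78×89/238 = 29.168
  Species C, Site 2: 78×67/238 = 21.958
  Species C, Site 3: 78×82/238 = 26.874
Contributions (O − E)²/E:
  (36 − 42.256)²/42.256 = 0.9262
  (44 − 31.811)²/31.811 = 4.6705
  (33 − 38.933)²/38.933 = 0.9041
  (34 − 17.576)²/17.576 = 15.3475
  (7 − 13.231)²/13.231 = 2.9344
  (6 − 16.193)²/16.193 = 6.4162
  (19 − 29.168)²/29.168 = 3.5446
  (16 − 21.958)²/21.958 = 1.6166
  (43 − 26.874)²/26.874 = 9.6766
χ² = 0.9262 + 4.6705 + 0.9041 + 15.3475 + 2.9344 + 6.4162 + 3.5446 + 1.6166 + 9.6766 = 46.04

46.04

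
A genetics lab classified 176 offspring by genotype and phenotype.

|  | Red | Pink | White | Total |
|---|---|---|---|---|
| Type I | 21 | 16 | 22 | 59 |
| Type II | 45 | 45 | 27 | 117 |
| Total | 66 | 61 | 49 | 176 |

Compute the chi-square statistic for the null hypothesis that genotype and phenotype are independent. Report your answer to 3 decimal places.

4.387

Grand total N = 176.
Expected counts (row total × column total / N):
  Type I, Red: 59×66/176 = 22.1250
  Type I, Pink: 59×61/176 = 20.4489
  Type I, White: 59×49/176 = 16.4261
  Type II, Red: 117×66/176 = 43.8750
  Type II, Pink: 117×61/176 = 40.5511
  Type II, White: 117×49/176 = 32.5739
Contributions (O − E)²/E:
  (21 − 22.1250)²/22.1250 = 0.0572
  (16 − 20.4489)²/20.4489 = 0.9679
  (22 − 16.4261)²/16.4261 = 1.8914
  (45 − 43.8750)²/43.8750 = 0.0288
  (45 − 40.5511)²/40.5511 = 0.4881
  (27 − 32.5739)²/32.5739 = 0.9538
χ² = 0.0572 + 0.9679 + 1.8914 + 0.0288 + 0.4881 + 0.9538 = 4.387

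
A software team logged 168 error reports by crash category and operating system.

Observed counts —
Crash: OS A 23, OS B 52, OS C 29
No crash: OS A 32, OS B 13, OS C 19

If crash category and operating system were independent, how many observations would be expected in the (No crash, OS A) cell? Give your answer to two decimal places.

20.95

Row total (No crash) = 64; column total (OS A) = 55; grand total N = 168.
Expected count = (row total × column total) / N = 64 × 55 / 168 = 20.95.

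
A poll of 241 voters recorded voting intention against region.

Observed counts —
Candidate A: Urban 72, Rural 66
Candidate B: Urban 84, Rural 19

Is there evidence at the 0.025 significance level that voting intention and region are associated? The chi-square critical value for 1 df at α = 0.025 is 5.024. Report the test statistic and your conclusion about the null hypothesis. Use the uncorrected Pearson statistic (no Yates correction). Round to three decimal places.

22.299; reject H₀

Row totals: 138, 103. Column totals: 156, 85. Grand total N = 241.
Expected counts (row total × column total / N):
  Candidate A, Urban: 138×156/241 = 89.3278
  Candidate A, Rural: 138×85/241 = 48.6722
  Candidate B, Urban: 103×156/241 = 66.6722
  Candidate B, Rural: 103×85/241 = 36.3278
Contributions (O − E)²/E:
  (72 − 89.3278)²/89.3278 = 3.3612
  (66 − 48.6722)²/48.6722 = 6.1689
  (84 − 66.6722)²/66.6722 = 4.5034
  (19 − 36.3278)²/36.3278 = 8.2651
χ² = 3.3612 + 6.1689 + 4.5034 + 8.2651 = 22.299
df = (2−1)(2−1) = 1. Since 22.299 > 5.024, reject the null hypothesis of independence at α = 0.025.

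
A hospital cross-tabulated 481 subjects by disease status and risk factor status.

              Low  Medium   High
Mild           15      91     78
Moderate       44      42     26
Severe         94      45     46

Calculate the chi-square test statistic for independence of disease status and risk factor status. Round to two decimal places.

83.16

Row totals: 184, 112, 185. Column totals: 153, 178, 150. Grand total N = 481.
Expected counts (row total × column total / N):
  Mild, Low: 184×153/481 = 58.528
  Mild, Medium: 184×178/481 = 68.091
  Mild, High: 184×150/481 = 57.380
  Moderate, Low: 112×153/481 = 35.626
  Moderate, Medium: 112×178/481 = 41.447
  Moderate, High: 112×150/481 = 34.927
  Severe, Low: 185×153/481 = 58.846
  Severe, Medium: 185×178/481 = 68.462
  Severe, High: 185×150/481 = 57.692
Contributions (O − E)²/E:
  (15 − 58.528)²/58.528 = 32.3723
  (91 − 68.091)²/68.091 = 7.7077
  (78 − 57.380)²/57.380 = 7.4100
  (44 − 35.626)²/35.626 = 1.9683
  (42 − 41.447)²/41.447 = 0.0074
  (26 − 34.927)²/34.927 = 2.2817
  (94 − 58.846)²/58.846 = 21.0006
  (45 − 68.462)²/68.462 = 8.0405
  (46 − 57.692)²/57.692 = 2.3695
χ² = 32.3723 + 7.7077 + 7.4100 + 1.9683 + 0.0074 + 2.2817 + 21.0006 + 8.0405 + 2.3695 = 83.16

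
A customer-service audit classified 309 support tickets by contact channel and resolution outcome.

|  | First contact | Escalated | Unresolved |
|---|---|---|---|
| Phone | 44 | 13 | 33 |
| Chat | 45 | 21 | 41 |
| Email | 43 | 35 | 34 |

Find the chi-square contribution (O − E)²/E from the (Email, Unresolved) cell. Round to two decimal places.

Row total (Email) = 112; column total (Unresolved) = 108; N = 309.
Expected count E = 112 × 108 / 309 = 39.146.
Contribution = (O − E)²/E = (34 − 39.146)² / 39.146 = 0.68.

0.68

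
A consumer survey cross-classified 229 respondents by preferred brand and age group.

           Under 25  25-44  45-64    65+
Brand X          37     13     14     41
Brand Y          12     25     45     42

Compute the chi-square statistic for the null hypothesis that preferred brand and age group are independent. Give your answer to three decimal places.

31.485

Row totals: 105, 124. Column totals: 49, 38, 59, 83. Grand total N = 229.
Expected counts (row total × column total / N):
  Brand X, Under 25: 105×49/229 = 22.4672
  Brand X, 25-44: 105×38/229 = 17.4236
  Brand X, 45-64: 105×59/229 = 27.0524
  Brand X, 65+: 105×83/229 = 38.0568
  Brand Y, Under 25: 124×49/229 = 26.5328
  Brand Y, 25-44: 124×38/229 = 20.5764
  Brand Y, 45-64: 124×59/229 = 31.9476
  Brand Y, 65+: 124×83/229 = 44.9432
Contributions (O − E)²/E:
  (37 − 22.4672)²/22.4672 = 9.4005
  (13 − 17.4236)²/17.4236 = 1.1231
  (14 − 27.0524)²/27.0524 = 6.2976
  (41 − 38.0568)²/38.0568 = 0.2276
  (12 − 26.5328)²/26.5328 = 7.9600
  (25 − 20.5764)²/20.5764 = 0.9510
  (45 − 31.9476)²/31.9476 = 5.3326
  (42 − 44.9432)²/44.9432 = 0.1927
χ² = 9.4005 + 1.1231 + 6.2976 + 0.2276 + 7.9600 + 0.9510 + 5.3326 + 0.1927 = 31.485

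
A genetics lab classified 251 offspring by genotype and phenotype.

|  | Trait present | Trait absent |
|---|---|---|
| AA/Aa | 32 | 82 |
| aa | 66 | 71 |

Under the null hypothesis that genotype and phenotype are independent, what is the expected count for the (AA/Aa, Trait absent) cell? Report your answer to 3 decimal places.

69.490

Row total (AA/Aa) = 114; column total (Trait absent) = 153; grand total N = 251.
Expected count = (row total × column total) / N = 114 × 153 / 251 = 69.490.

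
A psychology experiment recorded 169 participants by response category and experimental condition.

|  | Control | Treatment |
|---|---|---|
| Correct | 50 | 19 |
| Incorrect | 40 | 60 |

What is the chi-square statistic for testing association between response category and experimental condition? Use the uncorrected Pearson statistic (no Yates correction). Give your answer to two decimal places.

17.28

Row totals: 69, 100. Column totals: 90, 79. Grand total N = 169.
Expected counts (row total × column total / N):
  Correct, Control: 69×90/169 = 36.746
  Correct, Treatment: 69×79/169 = 32.254
  Incorrect, Control: 100×90/169 = 53.254
  Incorrect, Treatment: 100×79/169 = 46.746
Contributions (O − E)²/E:
  (50 − 36.746)²/36.746 = 4.7806
  (19 − 32.254)²/32.254 = 5.4464
  (40 − 53.254)²/53.254 = 3.2987
  (60 − 46.746)²/46.746 = 3.7579
χ² = 4.7806 + 5.4464 + 3.2987 + 3.7579 = 17.28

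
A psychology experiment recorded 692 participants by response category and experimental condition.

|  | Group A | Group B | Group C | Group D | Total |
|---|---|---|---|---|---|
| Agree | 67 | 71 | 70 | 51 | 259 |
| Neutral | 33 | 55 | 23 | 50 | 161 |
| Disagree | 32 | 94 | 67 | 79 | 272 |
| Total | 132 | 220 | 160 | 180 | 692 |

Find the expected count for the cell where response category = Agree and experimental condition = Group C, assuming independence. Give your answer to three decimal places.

59.884

Row total (Agree) = 259; column total (Group C) = 160; grand total N = 692.
Expected count = (row total × column total) / N = 259 × 160 / 692 = 59.884.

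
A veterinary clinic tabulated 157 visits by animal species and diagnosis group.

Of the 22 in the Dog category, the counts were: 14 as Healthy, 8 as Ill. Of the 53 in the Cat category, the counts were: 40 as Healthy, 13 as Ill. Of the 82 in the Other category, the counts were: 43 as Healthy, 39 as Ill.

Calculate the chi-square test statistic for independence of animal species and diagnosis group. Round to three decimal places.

Row totals: 22, 53, 82. Column totals: 97, 60. Grand total N = 157.
Expected counts (row total × column total / N):
  Dog, Healthy: 22×97/157 = 13.59236
  Dog, Ill: 22×60/157 = 8.40764
  Cat, Healthy: 53×97/157 = 32.74522
  Cat, Ill: 53×60/157 = 20.25478
  Other, Healthy: 82×97/157 = 50.66242
  Other, Ill: 82×60/157 = 31.33758
Contributions (O − E)²/E:
  (14 − 13.59236)²/13.59236 = 0.0122
  (8 − 8.40764)²/8.40764 = 0.0198
  (40 − 32.74522)²/32.74522 = 1.6073
  (13 − 20.25478)²/20.25478 = 2.5985
  (43 − 50.66242)²/50.66242 = 1.1589
  (39 − 31.33758)²/31.33758 = 1.8736
χ² = 0.0122 + 0.0198 + 1.6073 + 2.5985 + 1.1589 + 1.8736 = 7.270

7.270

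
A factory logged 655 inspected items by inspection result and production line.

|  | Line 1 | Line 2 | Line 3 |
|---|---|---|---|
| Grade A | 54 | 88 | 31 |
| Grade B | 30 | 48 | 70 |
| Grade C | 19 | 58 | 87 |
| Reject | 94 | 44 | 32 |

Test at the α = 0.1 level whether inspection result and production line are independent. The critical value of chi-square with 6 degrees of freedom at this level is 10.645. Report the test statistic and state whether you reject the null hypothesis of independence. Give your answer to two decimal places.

Row totals: 173, 148, 164, 170. Column totals: 197, 238, 220. Grand total N = 655.
Expected counts (row total × column total / N):
  Grade A, Line 1: 173×197/655 = 52.032
  Grade A, Line 2: 173×238/655 = 62.861
  Grade A, Line 3: 173×220/655 = 58.107
  Grade B, Line 1: 148×197/655 = 44.513
  Grade B, Line 2: 148×238/655 = 53.777
  Grade B, Line 3: 148×220/655 = 49.710
  Grade C, Line 1: 164×197/655 = 49.325
  Grade C, Line 2: 164×238/655 = 59.591
  Grade C, Line 3: 164×220/655 = 55.084
  Reject, Line 1: 170×197/655 = 51.130
  Reject, Line 2: 170×238/655 = 61.771
  Reject, Line 3: 170×220/655 = 57.099
Contributions (O − E)²/E:
  (54 − 52.032)²/52.032 = 0.0744
  (88 − 62.861)²/62.861 = 10.0534
  (31 − 58.107)²/58.107 = 12.6455
  (30 − 44.513)²/44.513 = 4.7318
  (48 − 53.777)²/53.777 = 0.6206
  (70 − 49.710)²/49.710 = 8.2817
  (19 − 49.325)²/49.325 = 18.6438
  (58 − 59.591)²/59.591 = 0.0425
  (87 − 55.084)²/55.084 = 18.4923
  (94 − 51.130)²/51.130 = 35.9444
  (44 − 61.771)²/61.771 = 5.1126
  (32 − 57.099)²/57.099 = 11.0328
χ² = 0.0744 + 10.0534 + 12.6455 + 4.7318 + 0.6206 + 8.2817 + 18.6438 + 0.0425 + 18.4923 + 35.9444 + 5.1126 + 11.0328 = 125.68
df = (4−1)(3−1) = 6. Since 125.68 > 10.645, reject the null hypothesis of independence at α = 0.1.

125.68; reject H₀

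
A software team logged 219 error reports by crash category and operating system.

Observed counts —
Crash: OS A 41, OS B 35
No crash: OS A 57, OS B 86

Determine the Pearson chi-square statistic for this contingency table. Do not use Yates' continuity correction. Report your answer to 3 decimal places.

3.983

Row totals: 76, 143. Column totals: 98, 121. Grand total N = 219.
Expected counts (row total × column total / N):
  Crash, OS A: 76×98/219 = 34.0091
  Crash, OS B: 76×121/219 = 41.9909
  No crash, OS A: 143×98/219 = 63.9909
  No crash, OS B: 143×121/219 = 79.0091
Contributions (O − E)²/E:
  (41 − 34.0091)²/34.0091 = 1.4370
  (35 − 41.9909)²/41.9909 = 1.1639
  (57 − 63.9909)²/63.9909 = 0.7637
  (86 − 79.0091)²/79.0091 = 0.6186
χ² = 1.4370 + 1.1639 + 0.7637 + 0.6186 = 3.983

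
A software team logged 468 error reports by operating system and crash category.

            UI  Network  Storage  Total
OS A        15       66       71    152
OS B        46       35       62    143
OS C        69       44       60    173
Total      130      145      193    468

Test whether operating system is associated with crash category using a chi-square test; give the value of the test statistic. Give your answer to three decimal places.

Grand total N = 468.
Expected counts (row total × column total / N):
  OS A, UI: 152×130/468 = 42.2222
  OS A, Network: 152×145/468 = 47.0940
  OS A, Storage: 152×193/468 = 62.6838
  OS B, UI: 143×130/468 = 39.7222
  OS B, Network: 143×145/468 = 44.3056
  OS B, Storage: 143×193/468 = 58.9722
  OS C, UI: 173×130/468 = 48.0556
  OS C, Network: 173×145/468 = 53.6004
  OS C, Storage: 173×193/468 = 71.3440
Contributions (O − E)²/E:
  (15 − 42.2222)²/42.2222 = 17.5512
  (66 − 47.0940)²/47.0940 = 7.5899
  (71 − 62.6838)²/62.6838 = 1.1033
  (46 − 39.7222)²/39.7222 = 0.9922
  (35 − 44.3056)²/44.3056 = 1.9545
  (62 − 58.9722)²/58.9722 = 0.1555
  (69 − 48.0556)²/48.0556 = 9.1283
  (44 − 53.6004)²/53.6004 = 1.7195
  (60 − 71.3440)²/71.3440 = 1.8037
χ² = 17.5512 + 7.5899 + 1.1033 + 0.9922 + 1.9545 + 0.1555 + 9.1283 + 1.7195 + 1.8037 = 41.998

41.998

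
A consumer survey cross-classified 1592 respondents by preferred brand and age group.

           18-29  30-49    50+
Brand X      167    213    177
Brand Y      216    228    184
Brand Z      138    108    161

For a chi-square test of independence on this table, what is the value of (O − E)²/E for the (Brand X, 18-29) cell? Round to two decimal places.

Row total (Brand X) = 557; column total (18-29) = 521; N = 1592.
Expected count E = 557 × 521 / 1592 = 182.285.
Contribution = (O − E)²/E = (167 − 182.285)² / 182.285 = 1.28.

1.28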